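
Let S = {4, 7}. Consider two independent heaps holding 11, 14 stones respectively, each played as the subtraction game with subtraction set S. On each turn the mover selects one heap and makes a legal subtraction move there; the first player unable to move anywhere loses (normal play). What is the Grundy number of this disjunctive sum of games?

0

All heaps use S = {4, 7}:
G(0) = 0
G(1) = mex{} = 0
G(2) = mex{} = 0
G(3) = mex{} = 0
G(4) = mex{0} = 1
G(5) = mex{0} = 1
G(6) = mex{0} = 1
G(7) = mex{0,0} = 1
G(8) = mex{1,0} = 2
G(9) = mex{1,0} = 2
G(10) = mex{1,0} = 2
G(11) = mex{1,1} = 0
G(12) = mex{2,1} = 0
G(13) = mex{2,1} = 0
G(14) = mex{2,1} = 0
Heap A: G(11) = 0.
Heap B: G(14) = 0.
Combined Grundy value = 0 ⊕ 0 = 0.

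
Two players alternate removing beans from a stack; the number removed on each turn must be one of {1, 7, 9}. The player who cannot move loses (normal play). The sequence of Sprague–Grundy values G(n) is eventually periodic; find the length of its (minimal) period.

2

n :  0  1  2  3  4  5  6  7  8  9 10 11 12 13 14
G :  0  1  0  1  0  1  0  1  0  1  0  1  0  1  0
G(n+2) = G(n) holds for n = 0,…,8 (a full window of length max(S) = 9), so the sequence is purely periodic with period 2.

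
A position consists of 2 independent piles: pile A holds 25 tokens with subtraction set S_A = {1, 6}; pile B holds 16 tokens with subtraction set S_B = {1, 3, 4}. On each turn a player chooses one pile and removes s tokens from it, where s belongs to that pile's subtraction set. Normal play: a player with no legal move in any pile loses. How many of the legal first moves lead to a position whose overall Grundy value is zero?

Pile A, S = {1, 6}:
G(0) = 0
G(1) = mex{0} = 1
G(2) = mex{1} = 0
G(3) = mex{0} = 1
G(4) = mex{1} = 0
G(5) = mex{0} = 1
G(6) = mex{1,0} = 2
G(7) = mex{2,1} = 0
G(8) = mex{0,0} = 1
G(9) = mex{1,1} = 0
G(10) = mex{0,0} = 1
G(11) = mex{1,1} = 0
G(12) = mex{0,2} = 1
G(13) = mex{1,0} = 2
G(14) = mex{2,1} = 0
G(15) = mex{0,0} = 1
G(16) = mex{1,1} = 0
G(17) = mex{0,0} = 1
G(18) = mex{1,1} = 0
G(19) = mex{0,2} = 1
G(20) = mex{1,0} = 2
G(21) = mex{2,1} = 0
G(22) = mex{0,0} = 1
G(23) = mex{1,1} = 0
G(24) = mex{0,0} = 1
G(25) = mex{1,1} = 0
G_A(25) = 0.
Pile B, S = {1, 3, 4}:
G(0) = 0
G(1) = mex{0} = 1
G(2) = mex{1} = 0
G(3) = mex{0,0} = 1
G(4) = mex{1,1,0} = 2
G(5) = mex{2,0,1} = 3
G(6) = mex{3,1,0} = 2
G(7) = mex{2,2,1} = 0
G(8) = mex{0,3,2} = 1
G(9) = mex{1,2,3} = 0
G(10) = mex{0,0,2} = 1
G(11) = mex{1,1,0} = 2
G(12) = mex{2,0,1} = 3
G(13) = mex{3,1,0} = 2
G(14) = mex{2,2,1} = 0
G(15) = mex{0,3,2} = 1
G(16) = mex{1,2,3} = 0
G_B(16) = 0.
Combined Grundy value = 0 ⊕ 0 = 0.
A winning move leaves total XOR = 0, i.e. changes one component's Grundy value g to g ⊕ X where X is the current total.
Pile A: target g' = 0⊕0 = 0, but every legal move changes the Grundy value (mex property), so 0 moves.
Pile B: target g' = 0⊕0 = 0, but every legal move changes the Grundy value (mex property), so 0 moves.

0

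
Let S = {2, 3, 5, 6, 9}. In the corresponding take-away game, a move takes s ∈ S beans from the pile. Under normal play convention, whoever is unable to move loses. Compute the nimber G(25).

3

G(0) = 0
G(1) = mex{} = 0
G(2) = mex{0} = 1
G(3) = mex{0,0} = 1
G(4) = mex{1,0} = 2
G(5) = mex{1,1,0} = 2
G(6) = mex{2,1,0,0} = 3
G(7) = mex{2,2,1,0} = 3
G(8) = mex{3,2,1,1} = 0
G(9) = mex{3,3,2,1,0} = 4
G(10) = mex{0,3,2,2,0} = 1
G(11) = mex{4,0,3,2,1} = 5
G(12) = mex{1,4,3,3,1} = 0
G(13) = mex{5,1,0,3,2} = 4
G(14) = mex{0,5,4,0,2} = 1
G(15) = mex{4,0,1,4,3} = 2
G(16) = mex{1,4,5,1,3} = 0
G(17) = mex{2,1,0,5,0} = 3
G(18) = mex{0,2,4,0,4} = 1
G(19) = mex{3,0,1,4,1} = 2
G(20) = mex{1,3,2,1,5} = 0
G(21) = mex{2,1,0,2,0} = 3
G(22) = mex{0,2,3,0,4} = 1
G(23) = mex{3,0,1,3,1} = 2
G(24) = mex{1,3,2,1,2} = 0
G(25) = mex{2,1,0,2,0} = 3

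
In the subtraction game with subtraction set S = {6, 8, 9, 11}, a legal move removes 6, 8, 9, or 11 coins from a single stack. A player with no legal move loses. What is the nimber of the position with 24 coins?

1

n :  0  1  2  3  4  5  6  7  8  9 10 11 12 13 14 15 16 17 18 19 20 21 22 23 24
G :  0  0  0  0  0  0  1  1  1  1  1  1  2  2  2  2  2  0  0  0  0  0  0  1  1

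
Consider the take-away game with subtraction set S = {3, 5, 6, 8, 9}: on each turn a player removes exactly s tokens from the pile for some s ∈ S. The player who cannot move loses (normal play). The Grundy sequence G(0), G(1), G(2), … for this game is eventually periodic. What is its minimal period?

12

n :  0  1  2  3  4  5  6  7  8  9 10 11 12 13 14 15 16 17 18 19 20 21 22 23 24 25
G :  0  0  0  1  1  1  2  2  2  3  3  3  0  0  0  1  1  1  2  2  2  3  3  3  0  0
G(n+12) = G(n) holds for n = 0,…,8 (a full window of length max(S) = 9), so the sequence is purely periodic with period 12.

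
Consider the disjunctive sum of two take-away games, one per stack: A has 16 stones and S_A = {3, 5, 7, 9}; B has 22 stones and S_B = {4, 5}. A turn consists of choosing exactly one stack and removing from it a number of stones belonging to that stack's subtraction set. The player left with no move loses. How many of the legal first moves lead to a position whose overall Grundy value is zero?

Stack A, S = {3, 5, 7, 9}:
G(0) = 0
G(1) = mex{} = 0
G(2) = mex{} = 0
G(3) = mex{0} = 1
G(4) = mex{0} = 1
G(5) = mex{0,0} = 1
G(6) = mex{1,0} = 2
G(7) = mex{1,0,0} = 2
G(8) = mex{1,1,0} = 2
G(9) = mex{2,1,0,0} = 3
G(10) = mex{2,1,1,0} = 3
G(11) = mex{2,2,1,0} = 3
G(12) = mex{3,2,1,1} = 0
G(13) = mex{3,2,2,1} = 0
G(14) = mex{3,3,2,1} = 0
G(15) = mex{0,3,2,2} = 1
G(16) = mex{0,3,3,2} = 1
G_A(16) = 1.
Stack B, S = {4, 5}:
n :  0  1  2  3  4  5  6  7  8  9 10 11 12 13 14 15 16 17 18 19 20 21 22
G :  0  0  0  0  1  1  1  1  2  0  0  0  0  1  1  1  1  2  0  0  0  0  1
G_B(22) = 1.
Combined Grundy value = 1 ⊕ 1 = 0.
A winning move leaves total XOR = 0, i.e. changes one component's Grundy value g to g ⊕ X where X is the current total.
Stack A: target g' = 1⊕0 = 1, but every legal move changes the Grundy value (mex property), so 0 moves.
Stack B: target g' = 1⊕0 = 1, but every legal move changes the Grundy value (mex property), so 0 moves.

0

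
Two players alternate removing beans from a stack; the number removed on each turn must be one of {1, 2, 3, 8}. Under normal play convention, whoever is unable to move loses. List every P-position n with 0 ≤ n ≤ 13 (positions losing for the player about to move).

0, 4, 9, 13

G(0) = 0
G(1) = mex{0} = 1
G(2) = mex{1,0} = 2
G(3) = mex{2,1,0} = 3
G(4) = mex{3,2,1} = 0
G(5) = mex{0,3,2} = 1
G(6) = mex{1,0,3} = 2
G(7) = mex{2,1,0} = 3
G(8) = mex{3,2,1,0} = 4
G(9) = mex{4,3,2,1} = 0
G(10) = mex{0,4,3,2} = 1
G(11) = mex{1,0,4,3} = 2
G(12) = mex{2,1,0,0} = 3
G(13) = mex{3,2,1,1} = 0
P-positions are exactly the n with G(n) = 0.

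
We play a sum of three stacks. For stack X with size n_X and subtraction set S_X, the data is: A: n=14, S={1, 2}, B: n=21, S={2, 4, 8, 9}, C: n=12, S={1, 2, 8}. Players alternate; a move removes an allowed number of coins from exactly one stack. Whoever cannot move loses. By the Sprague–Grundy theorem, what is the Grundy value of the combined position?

3

Stack A, S = {1, 2}:
G(0) = 0
G(1) = mex{0} = 1
G(2) = mex{1,0} = 2
G(3) = mex{2,1} = 0
G(4) = mex{0,2} = 1
G(5) = mex{1,0} = 2
G(6) = mex{2,1} = 0
G(7) = mex{0,2} = 1
G(8) = mex{1,0} = 2
G(9) = mex{2,1} = 0
G(10) = mex{0,2} = 1
G(11) = mex{1,0} = 2
G(12) = mex{2,1} = 0
G(13) = mex{0,2} = 1
G(14) = mex{1,0} = 2
G_A(14) = 2.
Stack B, S = {2, 4, 8, 9}:
n :  0  1  2  3  4  5  6  7  8  9 10 11 12 13 14 15 16 17 18 19 20 21
G :  0  0  1  1  2  2  0  0  1  1  2  2  0  0  1  1  2  2  0  0  1  1
G_B(21) = 1.
Stack C, S = {1, 2, 8}:
n :  0  1  2  3  4  5  6  7  8  9 10 11 12
G :  0  1  2  0  1  2  0  1  2  0  1  2  0
G_C(12) = 0.
Combined Grundy value = 2 ⊕ 1 ⊕ 0 = 3.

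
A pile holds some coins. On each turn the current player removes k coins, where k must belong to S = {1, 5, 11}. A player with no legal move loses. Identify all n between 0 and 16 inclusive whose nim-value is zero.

n :  0  1  2  3  4  5  6  7  8  9 10 11 12 13 14 15 16
G :  0  1  0  1  0  1  0  1  0  1  0  1  0  1  0  1  0
P-positions are exactly the n with G(n) = 0.

0, 2, 4, 6, 8, 10, 12, 14, 16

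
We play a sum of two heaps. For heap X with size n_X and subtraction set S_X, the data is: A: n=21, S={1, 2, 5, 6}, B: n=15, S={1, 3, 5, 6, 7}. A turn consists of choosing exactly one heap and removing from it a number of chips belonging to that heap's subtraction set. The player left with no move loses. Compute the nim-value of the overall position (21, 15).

1

Heap A, S = {1, 2, 5, 6}:
G(0) = 0
G(1) = mex{0} = 1
G(2) = mex{1,0} = 2
G(3) = mex{2,1} = 0
G(4) = mex{0,2} = 1
G(5) = mex{1,0,0} = 2
G(6) = mex{2,1,1,0} = 3
G(7) = mex{3,2,2,1} = 0
G(8) = mex{0,3,0,2} = 1
G(9) = mex{1,0,1,0} = 2
G(10) = mex{2,1,2,1} = 0
G(11) = mex{0,2,3,2} = 1
G(12) = mex{1,0,0,3} = 2
G(13) = mex{2,1,1,0} = 3
G(14) = mex{3,2,2,1} = 0
G(15) = mex{0,3,0,2} = 1
G(16) = mex{1,0,1,0} = 2
G(17) = mex{2,1,2,1} = 0
G(18) = mex{0,2,3,2} = 1
G(19) = mex{1,0,0,3} = 2
G(20) = mex{2,1,1,0} = 3
G(21) = mex{3,2,2,1} = 0
G_A(21) = 0.
Heap B, S = {1, 3, 5, 6, 7}:
G(0) = 0
G(1) = mex{0} = 1
G(2) = mex{1} = 0
G(3) = mex{0,0} = 1
G(4) = mex{1,1} = 0
G(5) = mex{0,0,0} = 1
G(6) = mex{1,1,1,0} = 2
G(7) = mex{2,0,0,1,0} = 3
G(8) = mex{3,1,1,0,1} = 2
G(9) = mex{2,2,0,1,0} = 3
G(10) = mex{3,3,1,0,1} = 2
G(11) = mex{2,2,2,1,0} = 3
G(12) = mex{3,3,3,2,1} = 0
G(13) = mex{0,2,2,3,2} = 1
G(14) = mex{1,3,3,2,3} = 0
G(15) = mex{0,0,2,3,2} = 1
G_B(15) = 1.
Combined Grundy value = 0 ⊕ 1 = 1.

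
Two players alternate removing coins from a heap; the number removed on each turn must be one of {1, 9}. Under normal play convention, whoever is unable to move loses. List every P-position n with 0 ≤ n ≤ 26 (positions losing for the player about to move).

n :  0  1  2  3  4  5  6  7  8  9 10 11 12 13 14 15 16 17 18 19 20 21 22 23 24 25 26
G :  0  1  0  1  0  1  0  1  0  1  0  1  0  1  0  1  0  1  0  1  0  1  0  1  0  1  0
P-positions are exactly the n with G(n) = 0.

0, 2, 4, 6, 8, 10, 12, 14, 16, 18, 20, 22, 24, 26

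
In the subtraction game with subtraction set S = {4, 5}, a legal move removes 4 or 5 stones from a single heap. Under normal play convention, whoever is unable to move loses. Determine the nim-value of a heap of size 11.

G(0) = 0
G(1) = mex{} = 0
G(2) = mex{} = 0
G(3) = mex{} = 0
G(4) = mex{0} = 1
G(5) = mex{0,0} = 1
G(6) = mex{0,0} = 1
G(7) = mex{0,0} = 1
G(8) = mex{1,0} = 2
G(9) = mex{1,1} = 0
G(10) = mex{1,1} = 0
G(11) = mex{1,1} = 0

0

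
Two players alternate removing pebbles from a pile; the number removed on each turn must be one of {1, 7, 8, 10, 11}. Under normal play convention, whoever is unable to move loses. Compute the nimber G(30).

n :  0  1  2  3  4  5  6  7  8  9 10 11 12 13 14 15 16 17 18 19 20 21 22 23 24 25 26 27 28 29 30
G :  0  1  0  1  0  1  0  1  2  3  2  3  2  3  2  3  4  5  0  1  0  1  0  1  0  1  2  3  2  3  2

2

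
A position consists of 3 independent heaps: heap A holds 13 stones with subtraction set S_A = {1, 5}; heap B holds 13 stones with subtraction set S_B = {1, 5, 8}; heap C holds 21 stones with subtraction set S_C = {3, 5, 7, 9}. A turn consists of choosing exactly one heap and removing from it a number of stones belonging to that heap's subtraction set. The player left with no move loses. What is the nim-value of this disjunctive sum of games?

2

Heap A, S = {1, 5}:
G(0) = 0
G(1) = mex{0} = 1
G(2) = mex{1} = 0
G(3) = mex{0} = 1
G(4) = mex{1} = 0
G(5) = mex{0,0} = 1
G(6) = mex{1,1} = 0
G(7) = mex{0,0} = 1
G(8) = mex{1,1} = 0
G(9) = mex{0,0} = 1
G(10) = mex{1,1} = 0
G(11) = mex{0,0} = 1
G(12) = mex{1,1} = 0
G(13) = mex{0,0} = 1
G_A(13) = 1.
Heap B, S = {1, 5, 8}:
G(0) = 0
G(1) = mex{0} = 1
G(2) = mex{1} = 0
G(3) = mex{0} = 1
G(4) = mex{1} = 0
G(5) = mex{0,0} = 1
G(6) = mex{1,1} = 0
G(7) = mex{0,0} = 1
G(8) = mex{1,1,0} = 2
G(9) = mex{2,0,1} = 3
G(10) = mex{3,1,0} = 2
G(11) = mex{2,0,1} = 3
G(12) = mex{3,1,0} = 2
G(13) = mex{2,2,1} = 0
G_B(13) = 0.
Heap C, S = {3, 5, 7, 9}:
n :  0  1  2  3  4  5  6  7  8  9 10 11 12 13 14 15 16 17 18 19 20 21
G :  0  0  0  1  1  1  2  2  2  3  3  3  0  0  0  1  1  1  2  2  2  3
G_C(21) = 3.
Combined Grundy value = 1 ⊕ 0 ⊕ 3 = 2.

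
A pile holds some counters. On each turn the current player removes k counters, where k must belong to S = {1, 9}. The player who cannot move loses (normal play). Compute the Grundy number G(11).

1

n :  0  1  2  3  4  5  6  7  8  9 10 11
G :  0  1  0  1  0  1  0  1  0  1  0  1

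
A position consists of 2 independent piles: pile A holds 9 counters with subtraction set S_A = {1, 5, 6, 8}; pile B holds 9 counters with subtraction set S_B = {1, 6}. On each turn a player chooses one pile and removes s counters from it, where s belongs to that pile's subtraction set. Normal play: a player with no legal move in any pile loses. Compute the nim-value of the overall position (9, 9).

Pile A, S = {1, 5, 6, 8}:
G(0) = 0
G(1) = mex{0} = 1
G(2) = mex{1} = 0
G(3) = mex{0} = 1
G(4) = mex{1} = 0
G(5) = mex{0,0} = 1
G(6) = mex{1,1,0} = 2
G(7) = mex{2,0,1} = 3
G(8) = mex{3,1,0,0} = 2
G(9) = mex{2,0,1,1} = 3
G_A(9) = 3.
Pile B, S = {1, 6}:
n : 0 1 2 3 4 5 6 7 8 9
G : 0 1 0 1 0 1 2 0 1 0
G_B(9) = 0.
Combined Grundy value = 3 ⊕ 0 = 3.

3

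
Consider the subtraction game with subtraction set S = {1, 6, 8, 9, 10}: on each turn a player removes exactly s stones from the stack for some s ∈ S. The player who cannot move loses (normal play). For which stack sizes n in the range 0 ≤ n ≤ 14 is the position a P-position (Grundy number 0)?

G(0) = 0
G(1) = mex{0} = 1
G(2) = mex{1} = 0
G(3) = mex{0} = 1
G(4) = mex{1} = 0
G(5) = mex{0} = 1
G(6) = mex{1,0} = 2
G(7) = mex{2,1} = 0
G(8) = mex{0,0,0} = 1
G(9) = mex{1,1,1,0} = 2
G(10) = mex{2,0,0,1,0} = 3
G(11) = mex{3,1,1,0,1} = 2
G(12) = mex{2,2,0,1,0} = 3
G(13) = mex{3,0,1,0,1} = 2
G(14) = mex{2,1,2,1,0} = 3
P-positions are exactly the n with G(n) = 0.

0, 2, 4, 7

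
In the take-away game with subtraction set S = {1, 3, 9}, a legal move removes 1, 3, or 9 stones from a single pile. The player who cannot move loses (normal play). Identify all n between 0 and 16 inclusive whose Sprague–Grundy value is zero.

0, 2, 4, 6, 8, 10, 12, 14, 16

n :  0  1  2  3  4  5  6  7  8  9 10 11 12 13 14 15 16
G :  0  1  0  1  0  1  0  1  0  1  0  1  0  1  0  1  0
P-positions are exactly the n with G(n) = 0.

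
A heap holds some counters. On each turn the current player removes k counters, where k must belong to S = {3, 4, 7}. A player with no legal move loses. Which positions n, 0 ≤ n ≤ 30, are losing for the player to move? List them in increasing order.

n :  0  1  2  3  4  5  6  7  8  9 10 11 12 13 14 15 16 17 18 19 20 21 22 23 24 25 26 27 28 29 30
G :  0  0  0  1  1  1  2  2  2  3  0  0  0  1  1  1  2  2  2  3  0  0  0  1  1  1  2  2  2  3  0
P-positions are exactly the n with G(n) = 0.

0, 1, 2, 10, 11, 12, 20, 21, 22, 30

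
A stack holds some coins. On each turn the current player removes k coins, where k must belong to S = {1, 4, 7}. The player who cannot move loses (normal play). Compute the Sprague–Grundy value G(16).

0

G(0) = 0
G(1) = mex{0} = 1
G(2) = mex{1} = 0
G(3) = mex{0} = 1
G(4) = mex{1,0} = 2
G(5) = mex{2,1} = 0
G(6) = mex{0,0} = 1
G(7) = mex{1,1,0} = 2
G(8) = mex{2,2,1} = 0
G(9) = mex{0,0,0} = 1
G(10) = mex{1,1,1} = 0
G(11) = mex{0,2,2} = 1
G(12) = mex{1,0,0} = 2
G(13) = mex{2,1,1} = 0
G(14) = mex{0,0,2} = 1
G(15) = mex{1,1,0} = 2
G(16) = mex{2,2,1} = 0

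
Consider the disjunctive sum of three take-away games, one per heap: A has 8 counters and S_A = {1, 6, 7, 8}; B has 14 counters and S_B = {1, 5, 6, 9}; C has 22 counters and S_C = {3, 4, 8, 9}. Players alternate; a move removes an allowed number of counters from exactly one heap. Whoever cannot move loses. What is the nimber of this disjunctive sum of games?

Heap A, S = {1, 6, 7, 8}:
n : 0 1 2 3 4 5 6 7 8
G : 0 1 0 1 0 1 2 3 2
G_A(8) = 2.
Heap B, S = {1, 5, 6, 9}:
G(0) = 0
G(1) = mex{0} = 1
G(2) = mex{1} = 0
G(3) = mex{0} = 1
G(4) = mex{1} = 0
G(5) = mex{0,0} = 1
G(6) = mex{1,1,0} = 2
G(7) = mex{2,0,1} = 3
G(8) = mex{3,1,0} = 2
G(9) = mex{2,0,1,0} = 3
G(10) = mex{3,1,0,1} = 2
G(11) = mex{2,2,1,0} = 3
G(12) = mex{3,3,2,1} = 0
G(13) = mex{0,2,3,0} = 1
G(14) = mex{1,3,2,1} = 0
G_B(14) = 0.
Heap C, S = {3, 4, 8, 9}:
n :  0  1  2  3  4  5  6  7  8  9 10 11 12 13 14 15 16 17 18 19 20 21 22
G :  0  0  0  1  1  1  2  0  2  3  1  3  0  0  0  1  1  1  2  0  2  3  1
G_C(22) = 1.
Combined Grundy value = 2 ⊕ 0 ⊕ 1 = 3.

3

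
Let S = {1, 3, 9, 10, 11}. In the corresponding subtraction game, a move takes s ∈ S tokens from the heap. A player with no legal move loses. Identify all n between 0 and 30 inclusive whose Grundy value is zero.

n :  0  1  2  3  4  5  6  7  8  9 10 11 12 13 14 15 16 17 18 19 20 21 22 23 24 25 26 27 28 29 30
G :  0  1  0  1  0  1  0  1  0  1  2  3  2  3  2  3  2  3  2  3  0  1  0  1  0  1  0  1  0  1  2
P-positions are exactly the n with G(n) = 0.

0, 2, 4, 6, 8, 20, 22, 24, 26, 28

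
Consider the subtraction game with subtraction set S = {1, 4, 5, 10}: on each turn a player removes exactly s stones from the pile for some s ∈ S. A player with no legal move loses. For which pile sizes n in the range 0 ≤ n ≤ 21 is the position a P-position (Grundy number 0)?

n :  0  1  2  3  4  5  6  7  8  9 10 11 12 13 14 15 16 17 18 19 20 21
G :  0  1  0  1  2  3  2  3  0  1  4  0  1  2  0  1  3  0  1  2  0  1
P-positions are exactly the n with G(n) = 0.

0, 2, 8, 11, 14, 17, 20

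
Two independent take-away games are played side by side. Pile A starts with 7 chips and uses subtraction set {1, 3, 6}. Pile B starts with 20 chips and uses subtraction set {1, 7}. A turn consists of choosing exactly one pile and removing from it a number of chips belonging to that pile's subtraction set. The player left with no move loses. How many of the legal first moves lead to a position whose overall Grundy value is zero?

1

Pile A, S = {1, 3, 6}:
G(0) = 0
G(1) = mex{0} = 1
G(2) = mex{1} = 0
G(3) = mex{0,0} = 1
G(4) = mex{1,1} = 0
G(5) = mex{0,0} = 1
G(6) = mex{1,1,0} = 2
G(7) = mex{2,0,1} = 3
G_A(7) = 3.
Pile B, S = {1, 7}:
n :  0  1  2  3  4  5  6  7  8  9 10 11 12 13 14 15 16 17 18 19 20
G :  0  1  0  1  0  1  0  1  0  1  0  1  0  1  0  1  0  1  0  1  0
G_B(20) = 0.
Combined Grundy value = 3 ⊕ 0 = 3.
A winning move leaves total XOR = 0, i.e. changes one component's Grundy value g to g ⊕ X where X is the current total.
Pile A: need g' = 3⊕3 = 0. Options: 7−1→G=2, 7−3→G=0, 7−6→G=1. Hits: 1.
Pile B: need g' = 0⊕3 = 3. Options: 20−1→G=1, 20−7→G=1. Hits: 0.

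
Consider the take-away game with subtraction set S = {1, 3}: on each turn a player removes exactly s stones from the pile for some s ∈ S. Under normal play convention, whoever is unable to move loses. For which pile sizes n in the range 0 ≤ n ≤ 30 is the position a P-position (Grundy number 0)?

G(0) = 0
G(1) = mex{0} = 1
G(2) = mex{1} = 0
G(3) = mex{0,0} = 1
G(4) = mex{1,1} = 0
G(5) = mex{0,0} = 1
G(6) = mex{1,1} = 0
G(7) = mex{0,0} = 1
G(8) = mex{1,1} = 0
G(9) = mex{0,0} = 1
G(10) = mex{1,1} = 0
G(11) = mex{0,0} = 1
G(12) = mex{1,1} = 0
G(13) = mex{0,0} = 1
G(14) = mex{1,1} = 0
G(15) = mex{0,0} = 1
G(16) = mex{1,1} = 0
G(17) = mex{0,0} = 1
G(18) = mex{1,1} = 0
G(19) = mex{0,0} = 1
G(20) = mex{1,1} = 0
G(21) = mex{0,0} = 1
G(22) = mex{1,1} = 0
G(23) = mex{0,0} = 1
G(24) = mex{1,1} = 0
G(25) = mex{0,0} = 1
G(26) = mex{1,1} = 0
G(27) = mex{0,0} = 1
G(28) = mex{1,1} = 0
G(29) = mex{0,0} = 1
G(30) = mex{1,1} = 0
P-positions are exactly the n with G(n) = 0.

0, 2, 4, 6, 8, 10, 12, 14, 16, 18, 20, 22, 24, 26, 28, 30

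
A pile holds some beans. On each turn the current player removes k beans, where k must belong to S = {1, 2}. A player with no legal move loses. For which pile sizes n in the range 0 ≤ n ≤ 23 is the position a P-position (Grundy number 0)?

n :  0  1  2  3  4  5  6  7  8  9 10 11 12 13 14 15 16 17 18 19 20 21 22 23
G :  0  1  2  0  1  2  0  1  2  0  1  2  0  1  2  0  1  2  0  1  2  0  1  2
P-positions are exactly the n with G(n) = 0.

0, 3, 6, 9, 12, 15, 18, 21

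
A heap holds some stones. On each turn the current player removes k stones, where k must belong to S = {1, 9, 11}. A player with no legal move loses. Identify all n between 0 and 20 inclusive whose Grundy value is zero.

n :  0  1  2  3  4  5  6  7  8  9 10 11 12 13 14 15 16 17 18 19 20
G :  0  1  0  1  0  1  0  1  0  1  0  1  0  1  0  1  0  1  0  1  0
P-positions are exactly the n with G(n) = 0.

0, 2, 4, 6, 8, 10, 12, 14, 16, 18, 20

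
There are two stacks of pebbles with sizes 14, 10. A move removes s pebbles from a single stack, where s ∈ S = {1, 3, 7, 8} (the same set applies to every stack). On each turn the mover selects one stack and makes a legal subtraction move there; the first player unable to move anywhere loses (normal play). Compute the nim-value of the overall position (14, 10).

0

All stacks use S = {1, 3, 7, 8}:
n :  0  1  2  3  4  5  6  7  8  9 10 11 12 13 14
G :  0  1  0  1  0  1  0  1  2  3  2  3  2  3  2
Stack A: G(14) = 2.
Stack B: G(10) = 2.
Combined Grundy value = 2 ⊕ 2 = 0.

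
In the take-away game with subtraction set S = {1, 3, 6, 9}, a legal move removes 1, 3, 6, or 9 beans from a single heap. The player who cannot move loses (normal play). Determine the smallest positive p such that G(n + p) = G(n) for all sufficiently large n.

12

G(0) = 0
G(1) = mex{0} = 1
G(2) = mex{1} = 0
G(3) = mex{0,0} = 1
G(4) = mex{1,1} = 0
G(5) = mex{0,0} = 1
G(6) = mex{1,1,0} = 2
G(7) = mex{2,0,1} = 3
G(8) = mex{3,1,0} = 2
G(9) = mex{2,2,1,0} = 3
G(10) = mex{3,3,0,1} = 2
G(11) = mex{2,2,1,0} = 3
G(12) = mex{3,3,2,1} = 0
G(13) = mex{0,2,3,0} = 1
G(14) = mex{1,3,2,1} = 0
G(15) = mex{0,0,3,2} = 1
G(16) = mex{1,1,2,3} = 0
G(17) = mex{0,0,3,2} = 1
G(18) = mex{1,1,0,3} = 2
G(19) = mex{2,0,1,2} = 3
G(20) = mex{3,1,0,3} = 2
G(21) = mex{2,2,1,0} = 3
G(22) = mex{3,3,0,1} = 2
G(23) = mex{2,2,1,0} = 3
G(24) = mex{3,3,2,1} = 0
G(25) = mex{0,2,3,0} = 1
G(n+12) = G(n) holds for n = 0,…,8 (a full window of length max(S) = 9), so the sequence is purely periodic with period 12.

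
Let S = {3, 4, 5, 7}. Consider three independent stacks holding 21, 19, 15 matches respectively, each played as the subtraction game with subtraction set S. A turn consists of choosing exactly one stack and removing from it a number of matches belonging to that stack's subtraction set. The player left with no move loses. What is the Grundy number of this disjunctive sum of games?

All stacks use S = {3, 4, 5, 7}:
G(0) = 0
G(1) = mex{} = 0
G(2) = mex{} = 0
G(3) = mex{0} = 1
G(4) = mex{0,0} = 1
G(5) = mex{0,0,0} = 1
G(6) = mex{1,0,0} = 2
G(7) = mex{1,1,0,0} = 2
G(8) = mex{1,1,1,0} = 2
G(9) = mex{2,1,1,0} = 3
G(10) = mex{2,2,1,1} = 0
G(11) = mex{2,2,2,1} = 0
G(12) = mex{3,2,2,1} = 0
G(13) = mex{0,3,2,2} = 1
G(14) = mex{0,0,3,2} = 1
G(15) = mex{0,0,0,2} = 1
G(16) = mex{1,0,0,3} = 2
G(17) = mex{1,1,0,0} = 2
G(18) = mex{1,1,1,0} = 2
G(19) = mex{2,1,1,0} = 3
G(20) = mex{2,2,1,1} = 0
G(21) = mex{2,2,2,1} = 0
Stack A: G(21) = 0.
Stack B: G(19) = 3.
Stack C: G(15) = 1.
Combined Grundy value = 0 ⊕ 3 ⊕ 1 = 2.

2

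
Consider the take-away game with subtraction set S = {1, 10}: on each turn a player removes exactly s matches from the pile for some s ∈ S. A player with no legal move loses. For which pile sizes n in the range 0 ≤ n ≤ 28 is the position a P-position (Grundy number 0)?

n :  0  1  2  3  4  5  6  7  8  9 10 11 12 13 14 15 16 17 18 19 20 21 22 23 24 25 26 27 28
G :  0  1  0  1  0  1  0  1  0  1  2  0  1  0  1  0  1  0  1  0  1  2  0  1  0  1  0  1  0
P-positions are exactly the n with G(n) = 0.

0, 2, 4, 6, 8, 11, 13, 15, 17, 19, 22, 24, 26, 28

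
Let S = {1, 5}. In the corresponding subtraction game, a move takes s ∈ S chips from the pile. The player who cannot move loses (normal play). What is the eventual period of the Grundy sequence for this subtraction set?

2

n :  0  1  2  3  4  5  6  7  8  9 10 11 12 13 14
G :  0  1  0  1  0  1  0  1  0  1  0  1  0  1  0
G(n+2) = G(n) holds for n = 0,…,4 (a full window of length max(S) = 5), so the sequence is purely periodic with period 2.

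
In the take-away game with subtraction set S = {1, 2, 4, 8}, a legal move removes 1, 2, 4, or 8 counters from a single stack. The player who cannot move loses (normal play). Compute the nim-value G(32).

2

G(0) = 0
G(1) = mex{0} = 1
G(2) = mex{1,0} = 2
G(3) = mex{2,1} = 0
G(4) = mex{0,2,0} = 1
G(5) = mex{1,0,1} = 2
G(6) = mex{2,1,2} = 0
G(7) = mex{0,2,0} = 1
G(8) = mex{1,0,1,0} = 2
G(9) = mex{2,1,2,1} = 0
G(10) = mex{0,2,0,2} = 1
G(11) = mex{1,0,1,0} = 2
G(12) = mex{2,1,2,1} = 0
G(13) = mex{0,2,0,2} = 1
G(14) = mex{1,0,1,0} = 2
G(15) = mex{2,1,2,1} = 0
G(16) = mex{0,2,0,2} = 1
G(17) = mex{1,0,1,0} = 2
G(18) = mex{2,1,2,1} = 0
G(19) = mex{0,2,0,2} = 1
G(20) = mex{1,0,1,0} = 2
G(21) = mex{2,1,2,1} = 0
G(22) = mex{0,2,0,2} = 1
G(23) = mex{1,0,1,0} = 2
G(24) = mex{2,1,2,1} = 0
G(25) = mex{0,2,0,2} = 1
G(26) = mex{1,0,1,0} = 2
G(27) = mex{2,1,2,1} = 0
G(28) = mex{0,2,0,2} = 1
G(29) = mex{1,0,1,0} = 2
G(30) = mex{2,1,2,1} = 0
G(31) = mex{0,2,0,2} = 1
G(32) = mex{1,0,1,0} = 2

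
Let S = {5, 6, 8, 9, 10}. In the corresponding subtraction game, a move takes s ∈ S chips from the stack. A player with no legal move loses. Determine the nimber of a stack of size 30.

n :  0  1  2  3  4  5  6  7  8  9 10 11 12 13 14 15 16 17 18 19 20 21 22 23 24 25 26 27 28 29 30
G :  0  0  0  0  0  1  1  1  1  1  2  2  2  2  2  0  0  0  0  0  1  1  1  1  1  2  2  2  2  2  0

0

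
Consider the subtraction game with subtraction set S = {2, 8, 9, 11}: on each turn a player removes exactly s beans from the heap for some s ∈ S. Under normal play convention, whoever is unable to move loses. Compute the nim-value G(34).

G(0) = 0
G(1) = mex{} = 0
G(2) = mex{0} = 1
G(3) = mex{0} = 1
G(4) = mex{1} = 0
G(5) = mex{1} = 0
G(6) = mex{0} = 1
G(7) = mex{0} = 1
G(8) = mex{1,0} = 2
G(9) = mex{1,0,0} = 2
G(10) = mex{2,1,0} = 3
G(11) = mex{2,1,1,0} = 3
G(12) = mex{3,0,1,0} = 2
G(13) = mex{3,0,0,1} = 2
G(14) = mex{2,1,0,1} = 3
G(15) = mex{2,1,1,0} = 3
G(16) = mex{3,2,1,0} = 4
G(17) = mex{3,2,2,1} = 0
G(18) = mex{4,3,2,1} = 0
G(19) = mex{0,3,3,2} = 1
G(20) = mex{0,2,3,2} = 1
G(21) = mex{1,2,2,3} = 0
G(22) = mex{1,3,2,3} = 0
G(23) = mex{0,3,3,2} = 1
G(24) = mex{0,4,3,2} = 1
G(25) = mex{1,0,4,3} = 2
G(26) = mex{1,0,0,3} = 2
G(27) = mex{2,1,0,4} = 3
G(28) = mex{2,1,1,0} = 3
G(29) = mex{3,0,1,0} = 2
G(30) = mex{3,0,0,1} = 2
G(31) = mex{2,1,0,1} = 3
G(32) = mex{2,1,1,0} = 3
G(33) = mex{3,2,1,0} = 4
G(34) = mex{3,2,2,1} = 0

0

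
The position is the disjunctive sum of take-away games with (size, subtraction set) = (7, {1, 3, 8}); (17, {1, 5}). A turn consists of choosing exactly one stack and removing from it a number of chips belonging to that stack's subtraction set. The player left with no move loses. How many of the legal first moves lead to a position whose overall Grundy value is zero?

Stack A, S = {1, 3, 8}:
n : 0 1 2 3 4 5 6 7
G : 0 1 0 1 0 1 0 1
G_A(7) = 1.
Stack B, S = {1, 5}:
n :  0  1  2  3  4  5  6  7  8  9 10 11 12 13 14 15 16 17
G :  0  1  0  1  0  1  0  1  0  1  0  1  0  1  0  1  0  1
G_B(17) = 1.
Combined Grundy value = 1 ⊕ 1 = 0.
A winning move leaves total XOR = 0, i.e. changes one component's Grundy value g to g ⊕ X where X is the current total.
Stack A: target g' = 1⊕0 = 1, but every legal move changes the Grundy value (mex property), so 0 moves.
Stack B: target g' = 1⊕0 = 1, but every legal move changes the Grundy value (mex property), so 0 moves.

0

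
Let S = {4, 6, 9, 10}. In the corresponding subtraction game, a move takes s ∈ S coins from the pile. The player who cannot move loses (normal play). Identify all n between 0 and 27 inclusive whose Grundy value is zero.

G(0) = 0
G(1) = mex{} = 0
G(2) = mex{} = 0
G(3) = mex{} = 0
G(4) = mex{0} = 1
G(5) = mex{0} = 1
G(6) = mex{0,0} = 1
G(7) = mex{0,0} = 1
G(8) = mex{1,0} = 2
G(9) = mex{1,0,0} = 2
G(10) = mex{1,1,0,0} = 2
G(11) = mex{1,1,0,0} = 2
G(12) = mex{2,1,0,0} = 3
G(13) = mex{2,1,1,0} = 3
G(14) = mex{2,2,1,1} = 0
G(15) = mex{2,2,1,1} = 0
G(16) = mex{3,2,1,1} = 0
G(17) = mex{3,2,2,1} = 0
G(18) = mex{0,3,2,2} = 1
G(19) = mex{0,3,2,2} = 1
G(20) = mex{0,0,2,2} = 1
G(21) = mex{0,0,3,2} = 1
G(22) = mex{1,0,3,3} = 2
G(23) = mex{1,0,0,3} = 2
G(24) = mex{1,1,0,0} = 2
G(25) = mex{1,1,0,0} = 2
G(26) = mex{2,1,0,0} = 3
G(27) = mex{2,1,1,0} = 3
P-positions are exactly the n with G(n) = 0.

0, 1, 2, 3, 14, 15, 16, 17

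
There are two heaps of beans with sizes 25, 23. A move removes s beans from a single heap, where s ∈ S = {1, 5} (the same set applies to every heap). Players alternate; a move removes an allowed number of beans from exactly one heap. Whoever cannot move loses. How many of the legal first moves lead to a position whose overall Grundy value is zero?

0

All heaps use S = {1, 5}:
G(0) = 0
G(1) = mex{0} = 1
G(2) = mex{1} = 0
G(3) = mex{0} = 1
G(4) = mex{1} = 0
G(5) = mex{0,0} = 1
G(6) = mex{1,1} = 0
G(7) = mex{0,0} = 1
G(8) = mex{1,1} = 0
G(9) = mex{0,0} = 1
G(10) = mex{1,1} = 0
G(11) = mex{0,0} = 1
G(12) = mex{1,1} = 0
G(13) = mex{0,0} = 1
G(14) = mex{1,1} = 0
G(15) = mex{0,0} = 1
G(16) = mex{1,1} = 0
G(17) = mex{0,0} = 1
G(18) = mex{1,1} = 0
G(19) = mex{0,0} = 1
G(20) = mex{1,1} = 0
G(21) = mex{0,0} = 1
G(22) = mex{1,1} = 0
G(23) = mex{0,0} = 1
G(24) = mex{1,1} = 0
G(25) = mex{0,0} = 1
Heap A: G(25) = 1.
Heap B: G(23) = 1.
Combined Grundy value = 1 ⊕ 1 = 0.
A winning move leaves total XOR = 0, i.e. changes one component's Grundy value g to g ⊕ X where X is the current total.
Heap A: target g' = 1⊕0 = 1, but every legal move changes the Grundy value (mex property), so 0 moves.
Heap B: target g' = 1⊕0 = 1, but every legal move changes the Grundy value (mex property), so 0 moves.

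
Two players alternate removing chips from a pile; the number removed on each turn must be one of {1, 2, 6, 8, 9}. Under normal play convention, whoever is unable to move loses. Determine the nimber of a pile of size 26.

G(0) = 0
G(1) = mex{0} = 1
G(2) = mex{1,0} = 2
G(3) = mex{2,1} = 0
G(4) = mex{0,2} = 1
G(5) = mex{1,0} = 2
G(6) = mex{2,1,0} = 3
G(7) = mex{3,2,1} = 0
G(8) = mex{0,3,2,0} = 1
G(9) = mex{1,0,0,1,0} = 2
G(10) = mex{2,1,1,2,1} = 0
G(11) = mex{0,2,2,0,2} = 1
G(12) = mex{1,0,3,1,0} = 2
G(13) = mex{2,1,0,2,1} = 3
G(14) = mex{3,2,1,3,2} = 0
G(15) = mex{0,3,2,0,3} = 1
G(16) = mex{1,0,0,1,0} = 2
G(17) = mex{2,1,1,2,1} = 0
G(18) = mex{0,2,2,0,2} = 1
G(19) = mex{1,0,3,1,0} = 2
G(20) = mex{2,1,0,2,1} = 3
G(21) = mex{3,2,1,3,2} = 0
G(22) = mex{0,3,2,0,3} = 1
G(23) = mex{1,0,0,1,0} = 2
G(24) = mex{2,1,1,2,1} = 0
G(25) = mex{0,2,2,0,2} = 1
G(26) = mex{1,0,3,1,0} = 2

2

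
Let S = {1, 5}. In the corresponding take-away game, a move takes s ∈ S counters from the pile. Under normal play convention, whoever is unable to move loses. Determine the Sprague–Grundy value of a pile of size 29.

1

G(0) = 0
G(1) = mex{0} = 1
G(2) = mex{1} = 0
G(3) = mex{0} = 1
G(4) = mex{1} = 0
G(5) = mex{0,0} = 1
G(6) = mex{1,1} = 0
G(7) = mex{0,0} = 1
G(8) = mex{1,1} = 0
G(9) = mex{0,0} = 1
G(10) = mex{1,1} = 0
G(11) = mex{0,0} = 1
G(12) = mex{1,1} = 0
G(13) = mex{0,0} = 1
G(14) = mex{1,1} = 0
G(15) = mex{0,0} = 1
G(16) = mex{1,1} = 0
G(17) = mex{0,0} = 1
G(18) = mex{1,1} = 0
G(19) = mex{0,0} = 1
G(20) = mex{1,1} = 0
G(21) = mex{0,0} = 1
G(22) = mex{1,1} = 0
G(23) = mex{0,0} = 1
G(24) = mex{1,1} = 0
G(25) = mex{0,0} = 1
G(26) = mex{1,1} = 0
G(27) = mex{0,0} = 1
G(28) = mex{1,1} = 0
G(29) = mex{0,0} = 1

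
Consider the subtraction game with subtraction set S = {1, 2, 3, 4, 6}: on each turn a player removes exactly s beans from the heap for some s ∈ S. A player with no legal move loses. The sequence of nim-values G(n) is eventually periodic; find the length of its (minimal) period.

n :  0  1  2  3  4  5  6  7  8  9 10 11 12 13 14
G :  0  1  2  3  4  0  1  2  3  4  0  1  2  3  4
G(n+5) = G(n) holds for n = 0,…,5 (a full window of length max(S) = 6), so the sequence is purely periodic with period 5.

5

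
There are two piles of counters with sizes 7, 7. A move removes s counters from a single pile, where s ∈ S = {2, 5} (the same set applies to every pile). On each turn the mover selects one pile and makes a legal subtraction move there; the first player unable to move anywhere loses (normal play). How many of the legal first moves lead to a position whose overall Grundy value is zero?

All piles use S = {2, 5}:
n : 0 1 2 3 4 5 6 7
G : 0 0 1 1 0 2 1 0
Pile A: G(7) = 0.
Pile B: G(7) = 0.
Combined Grundy value = 0 ⊕ 0 = 0.
A winning move leaves total XOR = 0, i.e. changes one component's Grundy value g to g ⊕ X where X is the current total.
Pile A: target g' = 0⊕0 = 0, but every legal move changes the Grundy value (mex property), so 0 moves.
Pile B: target g' = 0⊕0 = 0, but every legal move changes the Grundy value (mex property), so 0 moves.

0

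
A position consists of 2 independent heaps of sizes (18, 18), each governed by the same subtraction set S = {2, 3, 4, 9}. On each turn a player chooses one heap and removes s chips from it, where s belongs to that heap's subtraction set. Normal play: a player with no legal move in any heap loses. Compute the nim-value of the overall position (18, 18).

0

All heaps use S = {2, 3, 4, 9}:
n :  0  1  2  3  4  5  6  7  8  9 10 11 12 13 14 15 16 17 18
G :  0  0  1  1  2  2  0  0  1  1  2  2  0  0  1  1  2  2  0
Heap A: G(18) = 0.
Heap B: G(18) = 0.
Combined Grundy value = 0 ⊕ 0 = 0.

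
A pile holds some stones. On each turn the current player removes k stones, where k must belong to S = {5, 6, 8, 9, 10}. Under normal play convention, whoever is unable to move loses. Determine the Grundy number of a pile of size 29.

2

G(0) = 0
G(1) = mex{} = 0
G(2) = mex{} = 0
G(3) = mex{} = 0
G(4) = mex{} = 0
G(5) = mex{0} = 1
G(6) = mex{0,0} = 1
G(7) = mex{0,0} = 1
G(8) = mex{0,0,0} = 1
G(9) = mex{0,0,0,0} = 1
G(10) = mex{1,0,0,0,0} = 2
G(11) = mex{1,1,0,0,0} = 2
G(12) = mex{1,1,0,0,0} = 2
G(13) = mex{1,1,1,0,0} = 2
G(14) = mex{1,1,1,1,0} = 2
G(15) = mex{2,1,1,1,1} = 0
G(16) = mex{2,2,1,1,1} = 0
G(17) = mex{2,2,1,1,1} = 0
G(18) = mex{2,2,2,1,1} = 0
G(19) = mex{2,2,2,2,1} = 0
G(20) = mex{0,2,2,2,2} = 1
G(21) = mex{0,0,2,2,2} = 1
G(22) = mex{0,0,2,2,2} = 1
G(23) = mex{0,0,0,2,2} = 1
G(24) = mex{0,0,0,0,2} = 1
G(25) = mex{1,0,0,0,0} = 2
G(26) = mex{1,1,0,0,0} = 2
G(27) = mex{1,1,0,0,0} = 2
G(28) = mex{1,1,1,0,0} = 2
G(29) = mex{1,1,1,1,0} = 2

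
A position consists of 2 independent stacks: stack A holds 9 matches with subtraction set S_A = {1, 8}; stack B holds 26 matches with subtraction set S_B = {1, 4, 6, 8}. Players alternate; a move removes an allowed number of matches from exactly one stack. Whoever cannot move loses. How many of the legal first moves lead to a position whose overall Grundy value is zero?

Stack A, S = {1, 8}:
G(0) = 0
G(1) = mex{0} = 1
G(2) = mex{1} = 0
G(3) = mex{0} = 1
G(4) = mex{1} = 0
G(5) = mex{0} = 1
G(6) = mex{1} = 0
G(7) = mex{0} = 1
G(8) = mex{1,0} = 2
G(9) = mex{2,1} = 0
G_A(9) = 0.
Stack B, S = {1, 4, 6, 8}:
G(0) = 0
G(1) = mex{0} = 1
G(2) = mex{1} = 0
G(3) = mex{0} = 1
G(4) = mex{1,0} = 2
G(5) = mex{2,1} = 0
G(6) = mex{0,0,0} = 1
G(7) = mex{1,1,1} = 0
G(8) = mex{0,2,0,0} = 1
G(9) = mex{1,0,1,1} = 2
G(10) = mex{2,1,2,0} = 3
G(11) = mex{3,0,0,1} = 2
G(12) = mex{2,1,1,2} = 0
G(13) = mex{0,2,0,0} = 1
G(14) = mex{1,3,1,1} = 0
G(15) = mex{0,2,2,0} = 1
G(16) = mex{1,0,3,1} = 2
G(17) = mex{2,1,2,2} = 0
G(18) = mex{0,0,0,3} = 1
G(19) = mex{1,1,1,2} = 0
G(20) = mex{0,2,0,0} = 1
G(21) = mex{1,0,1,1} = 2
G(22) = mex{2,1,2,0} = 3
G(23) = mex{3,0,0,1} = 2
G(24) = mex{2,1,1,2} = 0
G(25) = mex{0,2,0,0} = 1
G(26) = mex{1,3,1,1} = 0
G_B(26) = 0.
Combined Grundy value = 0 ⊕ 0 = 0.
A winning move leaves total XOR = 0, i.e. changes one component's Grundy value g to g ⊕ X where X is the current total.
Stack A: target g' = 0⊕0 = 0, but every legal move changes the Grundy value (mex property), so 0 moves.
Stack B: target g' = 0⊕0 = 0, but every legal move changes the Grundy value (mex property), so 0 moves.

0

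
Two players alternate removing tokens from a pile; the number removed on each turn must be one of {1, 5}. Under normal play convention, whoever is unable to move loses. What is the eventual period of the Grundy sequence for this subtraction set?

2

n :  0  1  2  3  4  5  6  7  8  9 10 11 12 13 14
G :  0  1  0  1  0  1  0  1  0  1  0  1  0  1  0
G(n+2) = G(n) holds for n = 0,…,4 (a full window of length max(S) = 5), so the sequence is purely periodic with period 2.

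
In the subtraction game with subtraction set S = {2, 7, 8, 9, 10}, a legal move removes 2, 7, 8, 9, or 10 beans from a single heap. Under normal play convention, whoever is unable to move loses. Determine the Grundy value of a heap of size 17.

n :  0  1  2  3  4  5  6  7  8  9 10 11 12 13 14 15 16 17
G :  0  0  1  1  0  0  1  1  2  2  3  3  2  2  3  3  0  0

0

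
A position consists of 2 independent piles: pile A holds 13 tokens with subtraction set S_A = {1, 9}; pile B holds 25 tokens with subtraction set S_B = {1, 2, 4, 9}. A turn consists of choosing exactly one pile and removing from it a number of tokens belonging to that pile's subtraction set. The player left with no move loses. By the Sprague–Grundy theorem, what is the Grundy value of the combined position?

1

Pile A, S = {1, 9}:
G(0) = 0
G(1) = mex{0} = 1
G(2) = mex{1} = 0
G(3) = mex{0} = 1
G(4) = mex{1} = 0
G(5) = mex{0} = 1
G(6) = mex{1} = 0
G(7) = mex{0} = 1
G(8) = mex{1} = 0
G(9) = mex{0,0} = 1
G(10) = mex{1,1} = 0
G(11) = mex{0,0} = 1
G(12) = mex{1,1} = 0
G(13) = mex{0,0} = 1
G_A(13) = 1.
Pile B, S = {1, 2, 4, 9}:
G(0) = 0
G(1) = mex{0} = 1
G(2) = mex{1,0} = 2
G(3) = mex{2,1} = 0
G(4) = mex{0,2,0} = 1
G(5) = mex{1,0,1} = 2
G(6) = mex{2,1,2} = 0
G(7) = mex{0,2,0} = 1
G(8) = mex{1,0,1} = 2
G(9) = mex{2,1,2,0} = 3
G(10) = mex{3,2,0,1} = 4
G(11) = mex{4,3,1,2} = 0
G(12) = mex{0,4,2,0} = 1
G(13) = mex{1,0,3,1} = 2
G(14) = mex{2,1,4,2} = 0
G(15) = mex{0,2,0,0} = 1
G(16) = mex{1,0,1,1} = 2
G(17) = mex{2,1,2,2} = 0
G(18) = mex{0,2,0,3} = 1
G(19) = mex{1,0,1,4} = 2
G(20) = mex{2,1,2,0} = 3
G(21) = mex{3,2,0,1} = 4
G(22) = mex{4,3,1,2} = 0
G(23) = mex{0,4,2,0} = 1
G(24) = mex{1,0,3,1} = 2
G(25) = mex{2,1,4,2} = 0
G_B(25) = 0.
Combined Grundy value = 1 ⊕ 0 = 1.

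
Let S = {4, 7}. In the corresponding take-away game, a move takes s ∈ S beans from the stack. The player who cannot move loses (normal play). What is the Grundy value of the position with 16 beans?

G(0) = 0
G(1) = mex{} = 0
G(2) = mex{} = 0
G(3) = mex{} = 0
G(4) = mex{0} = 1
G(5) = mex{0} = 1
G(6) = mex{0} = 1
G(7) = mex{0,0} = 1
G(8) = mex{1,0} = 2
G(9) = mex{1,0} = 2
G(10) = mex{1,0} = 2
G(11) = mex{1,1} = 0
G(12) = mex{2,1} = 0
G(13) = mex{2,1} = 0
G(14) = mex{2,1} = 0
G(15) = mex{0,2} = 1
G(16) = mex{0,2} = 1

1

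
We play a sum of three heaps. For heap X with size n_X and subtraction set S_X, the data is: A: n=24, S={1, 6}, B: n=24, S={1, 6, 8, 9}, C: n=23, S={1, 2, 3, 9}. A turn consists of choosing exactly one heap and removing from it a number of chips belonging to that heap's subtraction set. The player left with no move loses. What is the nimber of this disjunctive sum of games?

2

Heap A, S = {1, 6}:
G(0) = 0
G(1) = mex{0} = 1
G(2) = mex{1} = 0
G(3) = mex{0} = 1
G(4) = mex{1} = 0
G(5) = mex{0} = 1
G(6) = mex{1,0} = 2
G(7) = mex{2,1} = 0
G(8) = mex{0,0} = 1
G(9) = mex{1,1} = 0
G(10) = mex{0,0} = 1
G(11) = mex{1,1} = 0
G(12) = mex{0,2} = 1
G(13) = mex{1,0} = 2
G(14) = mex{2,1} = 0
G(15) = mex{0,0} = 1
G(16) = mex{1,1} = 0
G(17) = mex{0,0} = 1
G(18) = mex{1,1} = 0
G(19) = mex{0,2} = 1
G(20) = mex{1,0} = 2
G(21) = mex{2,1} = 0
G(22) = mex{0,0} = 1
G(23) = mex{1,1} = 0
G(24) = mex{0,0} = 1
G_A(24) = 1.
Heap B, S = {1, 6, 8, 9}:
n :  0  1  2  3  4  5  6  7  8  9 10 11 12 13 14 15 16 17 18 19 20 21 22 23 24
G :  0  1  0  1  0  1  2  0  1  2  3  2  3  2  0  1  2  0  1  0  1  0  1  2  0
G_B(24) = 0.
Heap C, S = {1, 2, 3, 9}:
n :  0  1  2  3  4  5  6  7  8  9 10 11 12 13 14 15 16 17 18 19 20 21 22 23
G :  0  1  2  3  0  1  2  3  0  1  2  3  0  1  2  3  0  1  2  3  0  1  2  3
G_C(23) = 3.
Combined Grundy value = 1 ⊕ 0 ⊕ 3 = 2.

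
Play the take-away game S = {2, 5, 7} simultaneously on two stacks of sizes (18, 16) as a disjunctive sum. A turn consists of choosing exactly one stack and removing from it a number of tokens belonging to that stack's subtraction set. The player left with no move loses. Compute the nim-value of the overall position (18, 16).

3

All stacks use S = {2, 5, 7}:
n :  0  1  2  3  4  5  6  7  8  9 10 11 12 13 14 15 16 17 18
G :  0  0  1  1  0  2  1  3  2  2  0  3  1  0  0  1  1  2  2
Stack A: G(18) = 2.
Stack B: G(16) = 1.
Combined Grundy value = 2 ⊕ 1 = 3.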